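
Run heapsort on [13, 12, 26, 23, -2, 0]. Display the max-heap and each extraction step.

Build heap: [26, 23, 13, 12, -2, 0]
Extract 26: [23, 12, 13, 0, -2, 26]
Extract 23: [13, 12, -2, 0, 23, 26]
Extract 13: [12, 0, -2, 13, 23, 26]
Extract 12: [0, -2, 12, 13, 23, 26]
Extract 0: [-2, 0, 12, 13, 23, 26]


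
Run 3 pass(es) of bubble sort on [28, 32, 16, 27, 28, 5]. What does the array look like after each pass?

After pass 1: [28, 16, 27, 28, 5, 32] (4 swaps)
After pass 2: [16, 27, 28, 5, 28, 32] (3 swaps)
After pass 3: [16, 27, 5, 28, 28, 32] (1 swaps)
Total swaps: 8


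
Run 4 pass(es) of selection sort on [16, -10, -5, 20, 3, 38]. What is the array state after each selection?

Pass 1: Select minimum -10 at index 1, swap -> [-10, 16, -5, 20, 3, 38]
Pass 2: Select minimum -5 at index 2, swap -> [-10, -5, 16, 20, 3, 38]
Pass 3: Select minimum 3 at index 4, swap -> [-10, -5, 3, 20, 16, 38]
Pass 4: Select minimum 16 at index 4, swap -> [-10, -5, 3, 16, 20, 38]


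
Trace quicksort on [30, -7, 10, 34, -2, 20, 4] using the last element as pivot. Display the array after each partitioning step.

Partition 1: pivot=4 at index 2 -> [-7, -2, 4, 34, 30, 20, 10]
Partition 2: pivot=-2 at index 1 -> [-7, -2, 4, 34, 30, 20, 10]
Partition 3: pivot=10 at index 3 -> [-7, -2, 4, 10, 30, 20, 34]
Partition 4: pivot=34 at index 6 -> [-7, -2, 4, 10, 30, 20, 34]
Partition 5: pivot=20 at index 4 -> [-7, -2, 4, 10, 20, 30, 34]


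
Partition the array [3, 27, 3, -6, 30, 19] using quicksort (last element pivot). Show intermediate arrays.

Partition 1: pivot=19 at index 3 -> [3, 3, -6, 19, 30, 27]
Partition 2: pivot=-6 at index 0 -> [-6, 3, 3, 19, 30, 27]
Partition 3: pivot=3 at index 2 -> [-6, 3, 3, 19, 30, 27]
Partition 4: pivot=27 at index 4 -> [-6, 3, 3, 19, 27, 30]


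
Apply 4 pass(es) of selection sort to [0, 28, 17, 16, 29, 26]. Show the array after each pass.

Pass 1: Select minimum 0 at index 0, swap -> [0, 28, 17, 16, 29, 26]
Pass 2: Select minimum 16 at index 3, swap -> [0, 16, 17, 28, 29, 26]
Pass 3: Select minimum 17 at index 2, swap -> [0, 16, 17, 28, 29, 26]
Pass 4: Select minimum 26 at index 5, swap -> [0, 16, 17, 26, 29, 28]


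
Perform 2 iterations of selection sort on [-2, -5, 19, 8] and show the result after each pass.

Pass 1: Select minimum -5 at index 1, swap -> [-5, -2, 19, 8]
Pass 2: Select minimum -2 at index 1, swap -> [-5, -2, 19, 8]


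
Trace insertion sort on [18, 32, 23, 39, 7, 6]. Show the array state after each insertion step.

First element 18 is already 'sorted'
Insert 32: shifted 0 elements -> [18, 32, 23, 39, 7, 6]
Insert 23: shifted 1 elements -> [18, 23, 32, 39, 7, 6]
Insert 39: shifted 0 elements -> [18, 23, 32, 39, 7, 6]
Insert 7: shifted 4 elements -> [7, 18, 23, 32, 39, 6]
Insert 6: shifted 5 elements -> [6, 7, 18, 23, 32, 39]


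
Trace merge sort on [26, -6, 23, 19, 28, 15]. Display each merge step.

Divide and conquer:
  Merge [-6] + [23] -> [-6, 23]
  Merge [26] + [-6, 23] -> [-6, 23, 26]
  Merge [28] + [15] -> [15, 28]
  Merge [19] + [15, 28] -> [15, 19, 28]
  Merge [-6, 23, 26] + [15, 19, 28] -> [-6, 15, 19, 23, 26, 28]


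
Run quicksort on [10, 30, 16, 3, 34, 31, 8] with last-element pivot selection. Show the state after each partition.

Partition 1: pivot=8 at index 1 -> [3, 8, 16, 10, 34, 31, 30]
Partition 2: pivot=30 at index 4 -> [3, 8, 16, 10, 30, 31, 34]
Partition 3: pivot=10 at index 2 -> [3, 8, 10, 16, 30, 31, 34]
Partition 4: pivot=34 at index 6 -> [3, 8, 10, 16, 30, 31, 34]


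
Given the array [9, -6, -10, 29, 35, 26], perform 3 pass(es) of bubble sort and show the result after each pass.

After pass 1: [-6, -10, 9, 29, 26, 35] (3 swaps)
After pass 2: [-10, -6, 9, 26, 29, 35] (2 swaps)
After pass 3: [-10, -6, 9, 26, 29, 35] (0 swaps)
Total swaps: 5


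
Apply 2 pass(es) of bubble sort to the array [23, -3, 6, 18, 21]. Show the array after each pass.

After pass 1: [-3, 6, 18, 21, 23] (4 swaps)
After pass 2: [-3, 6, 18, 21, 23] (0 swaps)
Total swaps: 4


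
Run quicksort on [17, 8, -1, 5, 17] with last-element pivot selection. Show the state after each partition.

Partition 1: pivot=17 at index 4 -> [17, 8, -1, 5, 17]
Partition 2: pivot=5 at index 1 -> [-1, 5, 17, 8, 17]
Partition 3: pivot=8 at index 2 -> [-1, 5, 8, 17, 17]


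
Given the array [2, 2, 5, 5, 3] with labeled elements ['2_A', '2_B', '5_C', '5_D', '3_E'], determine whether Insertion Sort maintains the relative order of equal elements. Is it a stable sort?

Trace Insertion Sort on the labeled array (the key is the number; the letter only tracks identity):
  Insert 2_B at index 1: [2_A, 2_B, 5_C, 5_D, 3_E]
  Insert 5_C at index 2: [2_A, 2_B, 5_C, 5_D, 3_E]
  Insert 5_D at index 3: [2_A, 2_B, 5_C, 5_D, 3_E]
  Insert 3_E at index 2: [2_A, 2_B, 3_E, 5_C, 5_D]
Final order: [2_A, 2_B, 3_E, 5_C, 5_D]
Equal keys:
  value 2: originally 2_A, 2_B; after sorting 2_A, 2_B -> order preserved
  value 5: originally 5_C, 5_D; after sorting 5_C, 5_D -> order preserved
All equal keys kept their original relative order. Insertion Sort is stable: elements are shifted only while they are strictly greater than the key, so a key is inserted after any equal elements already placed.
Answer: Stable


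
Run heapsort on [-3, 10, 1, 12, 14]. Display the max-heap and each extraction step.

Build heap: [14, 12, 1, -3, 10]
Extract 14: [12, 10, 1, -3, 14]
Extract 12: [10, -3, 1, 12, 14]
Extract 10: [1, -3, 10, 12, 14]
Extract 1: [-3, 1, 10, 12, 14]


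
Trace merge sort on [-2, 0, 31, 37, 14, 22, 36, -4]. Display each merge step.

Divide and conquer:
  Merge [-2] + [0] -> [-2, 0]
  Merge [31] + [37] -> [31, 37]
  Merge [-2, 0] + [31, 37] -> [-2, 0, 31, 37]
  Merge [14] + [22] -> [14, 22]
  Merge [36] + [-4] -> [-4, 36]
  Merge [14, 22] + [-4, 36] -> [-4, 14, 22, 36]
  Merge [-2, 0, 31, 37] + [-4, 14, 22, 36] -> [-4, -2, 0, 14, 22, 31, 36, 37]


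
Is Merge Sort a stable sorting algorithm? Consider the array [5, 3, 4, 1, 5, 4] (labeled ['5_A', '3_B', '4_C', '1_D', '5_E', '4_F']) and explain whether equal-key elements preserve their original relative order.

Trace Merge Sort on the labeled array (the key is the number; the letter only tracks identity):
  Merge [3_B] + [4_C] -> [3_B, 4_C]
  Merge [5_A] + [3_B, 4_C] -> [3_B, 4_C, 5_A]
  Merge [5_E] + [4_F] -> [4_F, 5_E]
  Merge [1_D] + [4_F, 5_E] -> [1_D, 4_F, 5_E]
  Merge [3_B, 4_C, 5_A] + [1_D, 4_F, 5_E] -> [1_D, 3_B, 4_C, 4_F, 5_A, 5_E]
Final order: [1_D, 3_B, 4_C, 4_F, 5_A, 5_E]
Equal keys:
  value 4: originally 4_C, 4_F; after sorting 4_C, 4_F -> order preserved
  value 5: originally 5_A, 5_E; after sorting 5_A, 5_E -> order preserved
All equal keys kept their original relative order. Merge Sort is stable: when the heads of the two halves are equal the merge takes from the left half first.
Answer: Stable


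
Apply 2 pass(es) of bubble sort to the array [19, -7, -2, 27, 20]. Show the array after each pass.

After pass 1: [-7, -2, 19, 20, 27] (3 swaps)
After pass 2: [-7, -2, 19, 20, 27] (0 swaps)
Total swaps: 3


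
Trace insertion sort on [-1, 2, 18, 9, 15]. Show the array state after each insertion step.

First element -1 is already 'sorted'
Insert 2: shifted 0 elements -> [-1, 2, 18, 9, 15]
Insert 18: shifted 0 elements -> [-1, 2, 18, 9, 15]
Insert 9: shifted 1 elements -> [-1, 2, 9, 18, 15]
Insert 15: shifted 1 elements -> [-1, 2, 9, 15, 18]


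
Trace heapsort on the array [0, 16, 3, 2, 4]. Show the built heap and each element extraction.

Build heap: [16, 4, 3, 2, 0]
Extract 16: [4, 2, 3, 0, 16]
Extract 4: [3, 2, 0, 4, 16]
Extract 3: [2, 0, 3, 4, 16]
Extract 2: [0, 2, 3, 4, 16]


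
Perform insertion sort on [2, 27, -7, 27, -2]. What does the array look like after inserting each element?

First element 2 is already 'sorted'
Insert 27: shifted 0 elements -> [2, 27, -7, 27, -2]
Insert -7: shifted 2 elements -> [-7, 2, 27, 27, -2]
Insert 27: shifted 0 elements -> [-7, 2, 27, 27, -2]
Insert -2: shifted 3 elements -> [-7, -2, 2, 27, 27]


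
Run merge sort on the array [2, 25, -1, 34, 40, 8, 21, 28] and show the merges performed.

Divide and conquer:
  Merge [2] + [25] -> [2, 25]
  Merge [-1] + [34] -> [-1, 34]
  Merge [2, 25] + [-1, 34] -> [-1, 2, 25, 34]
  Merge [40] + [8] -> [8, 40]
  Merge [21] + [28] -> [21, 28]
  Merge [8, 40] + [21, 28] -> [8, 21, 28, 40]
  Merge [-1, 2, 25, 34] + [8, 21, 28, 40] -> [-1, 2, 8, 21, 25, 28, 34, 40]


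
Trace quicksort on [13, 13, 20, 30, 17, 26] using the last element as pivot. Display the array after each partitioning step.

Partition 1: pivot=26 at index 4 -> [13, 13, 20, 17, 26, 30]
Partition 2: pivot=17 at index 2 -> [13, 13, 17, 20, 26, 30]
Partition 3: pivot=13 at index 1 -> [13, 13, 17, 20, 26, 30]


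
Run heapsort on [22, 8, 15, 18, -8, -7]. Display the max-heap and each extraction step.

Build heap: [22, 18, 15, 8, -8, -7]
Extract 22: [18, 8, 15, -7, -8, 22]
Extract 18: [15, 8, -8, -7, 18, 22]
Extract 15: [8, -7, -8, 15, 18, 22]
Extract 8: [-7, -8, 8, 15, 18, 22]
Extract -7: [-8, -7, 8, 15, 18, 22]


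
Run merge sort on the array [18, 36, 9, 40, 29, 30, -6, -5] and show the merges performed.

Divide and conquer:
  Merge [18] + [36] -> [18, 36]
  Merge [9] + [40] -> [9, 40]
  Merge [18, 36] + [9, 40] -> [9, 18, 36, 40]
  Merge [29] + [30] -> [29, 30]
  Merge [-6] + [-5] -> [-6, -5]
  Merge [29, 30] + [-6, -5] -> [-6, -5, 29, 30]
  Merge [9, 18, 36, 40] + [-6, -5, 29, 30] -> [-6, -5, 9, 18, 29, 30, 36, 40]


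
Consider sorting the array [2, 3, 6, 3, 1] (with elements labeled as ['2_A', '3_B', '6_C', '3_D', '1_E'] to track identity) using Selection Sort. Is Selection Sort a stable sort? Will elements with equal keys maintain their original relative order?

Trace Selection Sort on the labeled array (the key is the number; the letter only tracks identity):
  Pass 1: minimum of unsorted part is 1_E at index 4; swap it with 2_A at index 0 -> [1_E, 3_B, 6_C, 3_D, 2_A]
  Pass 2: minimum of unsorted part is 2_A at index 4; swap it with 3_B at index 1 -> [1_E, 2_A, 6_C, 3_D, 3_B]
  Pass 3: minimum of unsorted part is 3_D at index 3; swap it with 6_C at index 2 -> [1_E, 2_A, 3_D, 6_C, 3_B]
  Pass 4: minimum of unsorted part is 3_B at index 4; swap it with 6_C at index 3 -> [1_E, 2_A, 3_D, 3_B, 6_C]
Final order: [1_E, 2_A, 3_D, 3_B, 6_C]
Equal keys:
  value 3: originally 3_B, 3_D; after sorting 3_D, 3_B -> order changed
Equal keys were reordered, so Selection Sort is not stable: the long-range swap that moves the minimum into place can carry an element past an equal key. (One such input is enough; an unstable sort may happen to preserve order on other inputs, but it gives no guarantee.)
Answer: Not stable


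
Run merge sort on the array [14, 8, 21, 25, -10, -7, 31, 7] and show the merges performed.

Divide and conquer:
  Merge [14] + [8] -> [8, 14]
  Merge [21] + [25] -> [21, 25]
  Merge [8, 14] + [21, 25] -> [8, 14, 21, 25]
  Merge [-10] + [-7] -> [-10, -7]
  Merge [31] + [7] -> [7, 31]
  Merge [-10, -7] + [7, 31] -> [-10, -7, 7, 31]
  Merge [8, 14, 21, 25] + [-10, -7, 7, 31] -> [-10, -7, 7, 8, 14, 21, 25, 31]


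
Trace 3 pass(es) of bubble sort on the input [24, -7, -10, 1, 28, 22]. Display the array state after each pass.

After pass 1: [-7, -10, 1, 24, 22, 28] (4 swaps)
After pass 2: [-10, -7, 1, 22, 24, 28] (2 swaps)
After pass 3: [-10, -7, 1, 22, 24, 28] (0 swaps)
Total swaps: 6


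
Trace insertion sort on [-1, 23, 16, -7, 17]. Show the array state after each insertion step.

First element -1 is already 'sorted'
Insert 23: shifted 0 elements -> [-1, 23, 16, -7, 17]
Insert 16: shifted 1 elements -> [-1, 16, 23, -7, 17]
Insert -7: shifted 3 elements -> [-7, -1, 16, 23, 17]
Insert 17: shifted 1 elements -> [-7, -1, 16, 17, 23]


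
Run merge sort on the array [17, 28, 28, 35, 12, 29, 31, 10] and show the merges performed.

Divide and conquer:
  Merge [17] + [28] -> [17, 28]
  Merge [28] + [35] -> [28, 35]
  Merge [17, 28] + [28, 35] -> [17, 28, 28, 35]
  Merge [12] + [29] -> [12, 29]
  Merge [31] + [10] -> [10, 31]
  Merge [12, 29] + [10, 31] -> [10, 12, 29, 31]
  Merge [17, 28, 28, 35] + [10, 12, 29, 31] -> [10, 12, 17, 28, 28, 29, 31, 35]


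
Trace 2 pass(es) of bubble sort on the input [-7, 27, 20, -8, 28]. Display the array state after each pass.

After pass 1: [-7, 20, -8, 27, 28] (2 swaps)
After pass 2: [-7, -8, 20, 27, 28] (1 swaps)
Total swaps: 3


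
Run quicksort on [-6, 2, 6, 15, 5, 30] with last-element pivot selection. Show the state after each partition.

Partition 1: pivot=30 at index 5 -> [-6, 2, 6, 15, 5, 30]
Partition 2: pivot=5 at index 2 -> [-6, 2, 5, 15, 6, 30]
Partition 3: pivot=2 at index 1 -> [-6, 2, 5, 15, 6, 30]
Partition 4: pivot=6 at index 3 -> [-6, 2, 5, 6, 15, 30]


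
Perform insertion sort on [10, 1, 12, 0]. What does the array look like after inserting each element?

First element 10 is already 'sorted'
Insert 1: shifted 1 elements -> [1, 10, 12, 0]
Insert 12: shifted 0 elements -> [1, 10, 12, 0]
Insert 0: shifted 3 elements -> [0, 1, 10, 12]


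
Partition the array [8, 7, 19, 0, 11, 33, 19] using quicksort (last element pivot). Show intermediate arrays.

Partition 1: pivot=19 at index 5 -> [8, 7, 19, 0, 11, 19, 33]
Partition 2: pivot=11 at index 3 -> [8, 7, 0, 11, 19, 19, 33]
Partition 3: pivot=0 at index 0 -> [0, 7, 8, 11, 19, 19, 33]
Partition 4: pivot=8 at index 2 -> [0, 7, 8, 11, 19, 19, 33]


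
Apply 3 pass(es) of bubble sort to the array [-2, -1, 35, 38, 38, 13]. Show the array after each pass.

After pass 1: [-2, -1, 35, 38, 13, 38] (1 swaps)
After pass 2: [-2, -1, 35, 13, 38, 38] (1 swaps)
After pass 3: [-2, -1, 13, 35, 38, 38] (1 swaps)
Total swaps: 3


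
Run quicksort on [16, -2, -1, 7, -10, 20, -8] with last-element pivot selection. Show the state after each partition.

Partition 1: pivot=-8 at index 1 -> [-10, -8, -1, 7, 16, 20, -2]
Partition 2: pivot=-2 at index 2 -> [-10, -8, -2, 7, 16, 20, -1]
Partition 3: pivot=-1 at index 3 -> [-10, -8, -2, -1, 16, 20, 7]
Partition 4: pivot=7 at index 4 -> [-10, -8, -2, -1, 7, 20, 16]
Partition 5: pivot=16 at index 5 -> [-10, -8, -2, -1, 7, 16, 20]


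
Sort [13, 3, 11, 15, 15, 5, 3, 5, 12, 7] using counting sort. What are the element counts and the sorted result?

Count array: [0, 0, 0, 2, 0, 2, 0, 1, 0, 0, 0, 1, 1, 1, 0, 2]
(count[i] = number of elements equal to i)
Cumulative count: [0, 0, 0, 2, 2, 4, 4, 5, 5, 5, 5, 6, 7, 8, 8, 10]
Sorted: [3, 3, 5, 5, 7, 11, 12, 13, 15, 15]


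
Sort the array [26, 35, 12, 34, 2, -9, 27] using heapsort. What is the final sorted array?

Build heap: [35, 34, 27, 26, 2, -9, 12]
Extract 35: [34, 26, 27, 12, 2, -9, 35]
Extract 34: [27, 26, -9, 12, 2, 34, 35]
Extract 27: [26, 12, -9, 2, 27, 34, 35]
Extract 26: [12, 2, -9, 26, 27, 34, 35]
Extract 12: [2, -9, 12, 26, 27, 34, 35]
Extract 2: [-9, 2, 12, 26, 27, 34, 35]


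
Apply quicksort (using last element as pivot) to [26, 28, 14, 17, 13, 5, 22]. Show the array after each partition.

Partition 1: pivot=22 at index 4 -> [14, 17, 13, 5, 22, 28, 26]
Partition 2: pivot=5 at index 0 -> [5, 17, 13, 14, 22, 28, 26]
Partition 3: pivot=14 at index 2 -> [5, 13, 14, 17, 22, 28, 26]
Partition 4: pivot=26 at index 5 -> [5, 13, 14, 17, 22, 26, 28]


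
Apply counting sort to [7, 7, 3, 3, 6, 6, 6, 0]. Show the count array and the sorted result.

Count array: [1, 0, 0, 2, 0, 0, 3, 2]
(count[i] = number of elements equal to i)
Cumulative count: [1, 1, 1, 3, 3, 3, 6, 8]
Sorted: [0, 3, 3, 6, 6, 6, 7, 7]


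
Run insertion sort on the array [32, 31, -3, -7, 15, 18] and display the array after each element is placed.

First element 32 is already 'sorted'
Insert 31: shifted 1 elements -> [31, 32, -3, -7, 15, 18]
Insert -3: shifted 2 elements -> [-3, 31, 32, -7, 15, 18]
Insert -7: shifted 3 elements -> [-7, -3, 31, 32, 15, 18]
Insert 15: shifted 2 elements -> [-7, -3, 15, 31, 32, 18]
Insert 18: shifted 2 elements -> [-7, -3, 15, 18, 31, 32]


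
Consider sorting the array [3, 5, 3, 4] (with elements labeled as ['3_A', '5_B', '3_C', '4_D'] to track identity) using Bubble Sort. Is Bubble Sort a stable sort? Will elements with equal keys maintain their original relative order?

Trace Bubble Sort on the labeled array (the key is the number; the letter only tracks identity):
  After pass 1: [3_A, 3_C, 4_D, 5_B]
  After pass 2: [3_A, 3_C, 4_D, 5_B] (no swaps, done)
Final order: [3_A, 3_C, 4_D, 5_B]
Equal keys:
  value 3: originally 3_A, 3_C; after sorting 3_A, 3_C -> order preserved
All equal keys kept their original relative order. Bubble Sort is stable: it only swaps adjacent elements when the left one is strictly greater, so equal keys never move past each other.
Answer: Stable


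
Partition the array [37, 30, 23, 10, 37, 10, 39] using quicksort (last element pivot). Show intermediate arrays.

Partition 1: pivot=39 at index 6 -> [37, 30, 23, 10, 37, 10, 39]
Partition 2: pivot=10 at index 1 -> [10, 10, 23, 37, 37, 30, 39]
Partition 3: pivot=30 at index 3 -> [10, 10, 23, 30, 37, 37, 39]
Partition 4: pivot=37 at index 5 -> [10, 10, 23, 30, 37, 37, 39]


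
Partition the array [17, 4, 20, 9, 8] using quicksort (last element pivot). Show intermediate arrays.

Partition 1: pivot=8 at index 1 -> [4, 8, 20, 9, 17]
Partition 2: pivot=17 at index 3 -> [4, 8, 9, 17, 20]


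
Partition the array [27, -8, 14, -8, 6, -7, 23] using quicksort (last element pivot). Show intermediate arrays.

Partition 1: pivot=23 at index 5 -> [-8, 14, -8, 6, -7, 23, 27]
Partition 2: pivot=-7 at index 2 -> [-8, -8, -7, 6, 14, 23, 27]
Partition 3: pivot=-8 at index 1 -> [-8, -8, -7, 6, 14, 23, 27]
Partition 4: pivot=14 at index 4 -> [-8, -8, -7, 6, 14, 23, 27]


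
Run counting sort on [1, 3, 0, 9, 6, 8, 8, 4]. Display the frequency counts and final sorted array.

Count array: [1, 1, 0, 1, 1, 0, 1, 0, 2, 1]
(count[i] = number of elements equal to i)
Cumulative count: [1, 2, 2, 3, 4, 4, 5, 5, 7, 8]
Sorted: [0, 1, 3, 4, 6, 8, 8, 9]


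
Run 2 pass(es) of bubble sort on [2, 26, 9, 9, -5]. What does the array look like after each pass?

After pass 1: [2, 9, 9, -5, 26] (3 swaps)
After pass 2: [2, 9, -5, 9, 26] (1 swaps)
Total swaps: 4


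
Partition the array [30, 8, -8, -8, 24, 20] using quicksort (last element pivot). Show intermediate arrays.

Partition 1: pivot=20 at index 3 -> [8, -8, -8, 20, 24, 30]
Partition 2: pivot=-8 at index 1 -> [-8, -8, 8, 20, 24, 30]
Partition 3: pivot=30 at index 5 -> [-8, -8, 8, 20, 24, 30]


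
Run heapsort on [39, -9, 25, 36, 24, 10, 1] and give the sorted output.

Build heap: [39, 36, 25, -9, 24, 10, 1]
Extract 39: [36, 24, 25, -9, 1, 10, 39]
Extract 36: [25, 24, 10, -9, 1, 36, 39]
Extract 25: [24, 1, 10, -9, 25, 36, 39]
Extract 24: [10, 1, -9, 24, 25, 36, 39]
Extract 10: [1, -9, 10, 24, 25, 36, 39]
Extract 1: [-9, 1, 10, 24, 25, 36, 39]


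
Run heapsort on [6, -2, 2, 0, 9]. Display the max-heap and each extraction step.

Build heap: [9, 6, 2, 0, -2]
Extract 9: [6, 0, 2, -2, 9]
Extract 6: [2, 0, -2, 6, 9]
Extract 2: [0, -2, 2, 6, 9]
Extract 0: [-2, 0, 2, 6, 9]


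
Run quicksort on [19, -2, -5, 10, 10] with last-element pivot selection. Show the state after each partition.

Partition 1: pivot=10 at index 3 -> [-2, -5, 10, 10, 19]
Partition 2: pivot=10 at index 2 -> [-2, -5, 10, 10, 19]
Partition 3: pivot=-5 at index 0 -> [-5, -2, 10, 10, 19]


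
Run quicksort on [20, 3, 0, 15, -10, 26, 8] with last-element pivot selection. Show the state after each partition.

Partition 1: pivot=8 at index 3 -> [3, 0, -10, 8, 20, 26, 15]
Partition 2: pivot=-10 at index 0 -> [-10, 0, 3, 8, 20, 26, 15]
Partition 3: pivot=3 at index 2 -> [-10, 0, 3, 8, 20, 26, 15]
Partition 4: pivot=15 at index 4 -> [-10, 0, 3, 8, 15, 26, 20]
Partition 5: pivot=20 at index 5 -> [-10, 0, 3, 8, 15, 20, 26]


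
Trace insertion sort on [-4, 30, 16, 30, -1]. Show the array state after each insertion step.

First element -4 is already 'sorted'
Insert 30: shifted 0 elements -> [-4, 30, 16, 30, -1]
Insert 16: shifted 1 elements -> [-4, 16, 30, 30, -1]
Insert 30: shifted 0 elements -> [-4, 16, 30, 30, -1]
Insert -1: shifted 3 elements -> [-4, -1, 16, 30, 30]


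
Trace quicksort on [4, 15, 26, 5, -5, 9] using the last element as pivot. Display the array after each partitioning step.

Partition 1: pivot=9 at index 3 -> [4, 5, -5, 9, 26, 15]
Partition 2: pivot=-5 at index 0 -> [-5, 5, 4, 9, 26, 15]
Partition 3: pivot=4 at index 1 -> [-5, 4, 5, 9, 26, 15]
Partition 4: pivot=15 at index 4 -> [-5, 4, 5, 9, 15, 26]


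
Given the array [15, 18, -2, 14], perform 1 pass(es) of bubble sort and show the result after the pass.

After pass 1: [15, -2, 14, 18] (2 swaps)
Total swaps: 2


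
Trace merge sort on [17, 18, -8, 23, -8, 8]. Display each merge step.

Divide and conquer:
  Merge [18] + [-8] -> [-8, 18]
  Merge [17] + [-8, 18] -> [-8, 17, 18]
  Merge [-8] + [8] -> [-8, 8]
  Merge [23] + [-8, 8] -> [-8, 8, 23]
  Merge [-8, 17, 18] + [-8, 8, 23] -> [-8, -8, 8, 17, 18, 23]


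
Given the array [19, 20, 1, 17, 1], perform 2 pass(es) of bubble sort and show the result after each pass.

After pass 1: [19, 1, 17, 1, 20] (3 swaps)
After pass 2: [1, 17, 1, 19, 20] (3 swaps)
Total swaps: 6


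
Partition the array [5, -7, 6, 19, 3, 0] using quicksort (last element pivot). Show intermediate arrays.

Partition 1: pivot=0 at index 1 -> [-7, 0, 6, 19, 3, 5]
Partition 2: pivot=5 at index 3 -> [-7, 0, 3, 5, 6, 19]
Partition 3: pivot=19 at index 5 -> [-7, 0, 3, 5, 6, 19]


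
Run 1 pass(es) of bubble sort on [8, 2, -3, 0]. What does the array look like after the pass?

After pass 1: [2, -3, 0, 8] (3 swaps)
Total swaps: 3


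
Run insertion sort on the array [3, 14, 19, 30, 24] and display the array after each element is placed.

First element 3 is already 'sorted'
Insert 14: shifted 0 elements -> [3, 14, 19, 30, 24]
Insert 19: shifted 0 elements -> [3, 14, 19, 30, 24]
Insert 30: shifted 0 elements -> [3, 14, 19, 30, 24]
Insert 24: shifted 1 elements -> [3, 14, 19, 24, 30]


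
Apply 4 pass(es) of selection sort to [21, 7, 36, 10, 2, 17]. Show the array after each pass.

Pass 1: Select minimum 2 at index 4, swap -> [2, 7, 36, 10, 21, 17]
Pass 2: Select minimum 7 at index 1, swap -> [2, 7, 36, 10, 21, 17]
Pass 3: Select minimum 10 at index 3, swap -> [2, 7, 10, 36, 21, 17]
Pass 4: Select minimum 17 at index 5, swap -> [2, 7, 10, 17, 21, 36]


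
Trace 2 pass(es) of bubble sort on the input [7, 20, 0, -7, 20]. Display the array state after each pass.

After pass 1: [7, 0, -7, 20, 20] (2 swaps)
After pass 2: [0, -7, 7, 20, 20] (2 swaps)
Total swaps: 4


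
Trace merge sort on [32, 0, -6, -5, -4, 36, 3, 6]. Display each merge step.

Divide and conquer:
  Merge [32] + [0] -> [0, 32]
  Merge [-6] + [-5] -> [-6, -5]
  Merge [0, 32] + [-6, -5] -> [-6, -5, 0, 32]
  Merge [-4] + [36] -> [-4, 36]
  Merge [3] + [6] -> [3, 6]
  Merge [-4, 36] + [3, 6] -> [-4, 3, 6, 36]
  Merge [-6, -5, 0, 32] + [-4, 3, 6, 36] -> [-6, -5, -4, 0, 3, 6, 32, 36]


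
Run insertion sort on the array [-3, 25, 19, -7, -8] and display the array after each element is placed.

First element -3 is already 'sorted'
Insert 25: shifted 0 elements -> [-3, 25, 19, -7, -8]
Insert 19: shifted 1 elements -> [-3, 19, 25, -7, -8]
Insert -7: shifted 3 elements -> [-7, -3, 19, 25, -8]
Insert -8: shifted 4 elements -> [-8, -7, -3, 19, 25]


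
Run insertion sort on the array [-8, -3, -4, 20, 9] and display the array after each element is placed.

First element -8 is already 'sorted'
Insert -3: shifted 0 elements -> [-8, -3, -4, 20, 9]
Insert -4: shifted 1 elements -> [-8, -4, -3, 20, 9]
Insert 20: shifted 0 elements -> [-8, -4, -3, 20, 9]
Insert 9: shifted 1 elements -> [-8, -4, -3, 9, 20]


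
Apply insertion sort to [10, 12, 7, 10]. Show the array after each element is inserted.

First element 10 is already 'sorted'
Insert 12: shifted 0 elements -> [10, 12, 7, 10]
Insert 7: shifted 2 elements -> [7, 10, 12, 10]
Insert 10: shifted 1 elements -> [7, 10, 10, 12]


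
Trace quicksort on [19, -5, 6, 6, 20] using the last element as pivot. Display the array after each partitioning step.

Partition 1: pivot=20 at index 4 -> [19, -5, 6, 6, 20]
Partition 2: pivot=6 at index 2 -> [-5, 6, 6, 19, 20]
Partition 3: pivot=6 at index 1 -> [-5, 6, 6, 19, 20]


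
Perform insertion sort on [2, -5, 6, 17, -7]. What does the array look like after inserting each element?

First element 2 is already 'sorted'
Insert -5: shifted 1 elements -> [-5, 2, 6, 17, -7]
Insert 6: shifted 0 elements -> [-5, 2, 6, 17, -7]
Insert 17: shifted 0 elements -> [-5, 2, 6, 17, -7]
Insert -7: shifted 4 elements -> [-7, -5, 2, 6, 17]


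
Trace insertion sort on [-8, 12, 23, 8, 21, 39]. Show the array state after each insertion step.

First element -8 is already 'sorted'
Insert 12: shifted 0 elements -> [-8, 12, 23, 8, 21, 39]
Insert 23: shifted 0 elements -> [-8, 12, 23, 8, 21, 39]
Insert 8: shifted 2 elements -> [-8, 8, 12, 23, 21, 39]
Insert 21: shifted 1 elements -> [-8, 8, 12, 21, 23, 39]
Insert 39: shifted 0 elements -> [-8, 8, 12, 21, 23, 39]


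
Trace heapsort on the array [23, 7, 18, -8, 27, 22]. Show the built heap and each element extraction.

Build heap: [27, 23, 22, -8, 7, 18]
Extract 27: [23, 18, 22, -8, 7, 27]
Extract 23: [22, 18, 7, -8, 23, 27]
Extract 22: [18, -8, 7, 22, 23, 27]
Extract 18: [7, -8, 18, 22, 23, 27]
Extract 7: [-8, 7, 18, 22, 23, 27]


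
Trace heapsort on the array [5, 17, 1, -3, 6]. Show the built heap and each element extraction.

Build heap: [17, 6, 1, -3, 5]
Extract 17: [6, 5, 1, -3, 17]
Extract 6: [5, -3, 1, 6, 17]
Extract 5: [1, -3, 5, 6, 17]
Extract 1: [-3, 1, 5, 6, 17]


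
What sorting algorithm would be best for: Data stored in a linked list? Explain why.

Best choice: Merge sort
Reason: Merge sort doesn't require random access; can be done in O(1) extra space for linked lists


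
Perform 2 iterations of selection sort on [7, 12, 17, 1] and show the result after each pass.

Pass 1: Select minimum 1 at index 3, swap -> [1, 12, 17, 7]
Pass 2: Select minimum 7 at index 3, swap -> [1, 7, 17, 12]


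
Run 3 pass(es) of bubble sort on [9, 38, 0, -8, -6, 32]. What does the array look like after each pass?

After pass 1: [9, 0, -8, -6, 32, 38] (4 swaps)
After pass 2: [0, -8, -6, 9, 32, 38] (3 swaps)
After pass 3: [-8, -6, 0, 9, 32, 38] (2 swaps)
Total swaps: 9


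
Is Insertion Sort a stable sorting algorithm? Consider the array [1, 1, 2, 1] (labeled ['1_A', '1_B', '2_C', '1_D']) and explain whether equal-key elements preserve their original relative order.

Trace Insertion Sort on the labeled array (the key is the number; the letter only tracks identity):
  Insert 1_B at index 1: [1_A, 1_B, 2_C, 1_D]
  Insert 2_C at index 2: [1_A, 1_B, 2_C, 1_D]
  Insert 1_D at index 2: [1_A, 1_B, 1_D, 2_C]
Final order: [1_A, 1_B, 1_D, 2_C]
Equal keys:
  value 1: originally 1_A, 1_B, 1_D; after sorting 1_A, 1_B, 1_D -> order preserved
All equal keys kept their original relative order. Insertion Sort is stable: elements are shifted only while they are strictly greater than the key, so a key is inserted after any equal elements already placed.
Answer: Stable


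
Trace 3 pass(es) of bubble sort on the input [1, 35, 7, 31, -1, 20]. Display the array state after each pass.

After pass 1: [1, 7, 31, -1, 20, 35] (4 swaps)
After pass 2: [1, 7, -1, 20, 31, 35] (2 swaps)
After pass 3: [1, -1, 7, 20, 31, 35] (1 swaps)
Total swaps: 7


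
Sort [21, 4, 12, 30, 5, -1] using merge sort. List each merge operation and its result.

Divide and conquer:
  Merge [4] + [12] -> [4, 12]
  Merge [21] + [4, 12] -> [4, 12, 21]
  Merge [5] + [-1] -> [-1, 5]
  Merge [30] + [-1, 5] -> [-1, 5, 30]
  Merge [4, 12, 21] + [-1, 5, 30] -> [-1, 4, 5, 12, 21, 30]


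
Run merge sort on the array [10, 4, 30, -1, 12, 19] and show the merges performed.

Divide and conquer:
  Merge [4] + [30] -> [4, 30]
  Merge [10] + [4, 30] -> [4, 10, 30]
  Merge [12] + [19] -> [12, 19]
  Merge [-1] + [12, 19] -> [-1, 12, 19]
  Merge [4, 10, 30] + [-1, 12, 19] -> [-1, 4, 10, 12, 19, 30]


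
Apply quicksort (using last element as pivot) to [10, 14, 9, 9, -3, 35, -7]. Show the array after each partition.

Partition 1: pivot=-7 at index 0 -> [-7, 14, 9, 9, -3, 35, 10]
Partition 2: pivot=10 at index 4 -> [-7, 9, 9, -3, 10, 35, 14]
Partition 3: pivot=-3 at index 1 -> [-7, -3, 9, 9, 10, 35, 14]
Partition 4: pivot=9 at index 3 -> [-7, -3, 9, 9, 10, 35, 14]
Partition 5: pivot=14 at index 5 -> [-7, -3, 9, 9, 10, 14, 35]


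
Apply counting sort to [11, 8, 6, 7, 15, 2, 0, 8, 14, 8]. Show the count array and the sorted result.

Count array: [1, 0, 1, 0, 0, 0, 1, 1, 3, 0, 0, 1, 0, 0, 1, 1]
(count[i] = number of elements equal to i)
Cumulative count: [1, 1, 2, 2, 2, 2, 3, 4, 7, 7, 7, 8, 8, 8, 9, 10]
Sorted: [0, 2, 6, 7, 8, 8, 8, 11, 14, 15]


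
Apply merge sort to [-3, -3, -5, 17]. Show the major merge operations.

Divide and conquer:
  Merge [-3] + [-3] -> [-3, -3]
  Merge [-5] + [17] -> [-5, 17]
  Merge [-3, -3] + [-5, 17] -> [-5, -3, -3, 17]


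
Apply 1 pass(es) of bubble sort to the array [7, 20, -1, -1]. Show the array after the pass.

After pass 1: [7, -1, -1, 20] (2 swaps)
Total swaps: 2


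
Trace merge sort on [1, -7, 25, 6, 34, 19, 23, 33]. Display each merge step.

Divide and conquer:
  Merge [1] + [-7] -> [-7, 1]
  Merge [25] + [6] -> [6, 25]
  Merge [-7, 1] + [6, 25] -> [-7, 1, 6, 25]
  Merge [34] + [19] -> [19, 34]
  Merge [23] + [33] -> [23, 33]
  Merge [19, 34] + [23, 33] -> [19, 23, 33, 34]
  Merge [-7, 1, 6, 25] + [19, 23, 33, 34] -> [-7, 1, 6, 19, 23, 25, 33, 34]


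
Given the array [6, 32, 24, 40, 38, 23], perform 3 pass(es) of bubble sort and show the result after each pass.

After pass 1: [6, 24, 32, 38, 23, 40] (3 swaps)
After pass 2: [6, 24, 32, 23, 38, 40] (1 swaps)
After pass 3: [6, 24, 23, 32, 38, 40] (1 swaps)
Total swaps: 5


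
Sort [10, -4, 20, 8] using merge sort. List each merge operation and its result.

Divide and conquer:
  Merge [10] + [-4] -> [-4, 10]
  Merge [20] + [8] -> [8, 20]
  Merge [-4, 10] + [8, 20] -> [-4, 8, 10, 20]


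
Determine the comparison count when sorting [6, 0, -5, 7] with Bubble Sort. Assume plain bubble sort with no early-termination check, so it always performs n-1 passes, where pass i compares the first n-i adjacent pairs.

Pass 1: compare adjacent pairs (0,1)..(2,3) = 3 comparison(s), 2 swap(s) -> [0, -5, 6, 7]
Pass 2: compare adjacent pairs (0,1)..(1,2) = 2 comparison(s), 1 swap(s) -> [-5, 0, 6, 7]
Pass 3: compare adjacent pairs (0,1)..(0,1) = 1 comparison(s), 0 swap(s) -> [-5, 0, 6, 7]
Total comparisons: 3 + 2 + 1 = 6


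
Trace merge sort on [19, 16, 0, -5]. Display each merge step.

Divide and conquer:
  Merge [19] + [16] -> [16, 19]
  Merge [0] + [-5] -> [-5, 0]
  Merge [16, 19] + [-5, 0] -> [-5, 0, 16, 19]


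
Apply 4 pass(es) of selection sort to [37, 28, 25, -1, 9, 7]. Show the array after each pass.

Pass 1: Select minimum -1 at index 3, swap -> [-1, 28, 25, 37, 9, 7]
Pass 2: Select minimum 7 at index 5, swap -> [-1, 7, 25, 37, 9, 28]
Pass 3: Select minimum 9 at index 4, swap -> [-1, 7, 9, 37, 25, 28]
Pass 4: Select minimum 25 at index 4, swap -> [-1, 7, 9, 25, 37, 28]


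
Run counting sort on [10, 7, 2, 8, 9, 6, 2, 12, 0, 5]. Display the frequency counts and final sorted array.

Count array: [1, 0, 2, 0, 0, 1, 1, 1, 1, 1, 1, 0, 1]
(count[i] = number of elements equal to i)
Cumulative count: [1, 1, 3, 3, 3, 4, 5, 6, 7, 8, 9, 9, 10]
Sorted: [0, 2, 2, 5, 6, 7, 8, 9, 10, 12]


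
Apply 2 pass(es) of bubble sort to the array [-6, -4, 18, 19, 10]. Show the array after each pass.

After pass 1: [-6, -4, 18, 10, 19] (1 swaps)
After pass 2: [-6, -4, 10, 18, 19] (1 swaps)
Total swaps: 2


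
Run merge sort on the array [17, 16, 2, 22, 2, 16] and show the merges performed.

Divide and conquer:
  Merge [16] + [2] -> [2, 16]
  Merge [17] + [2, 16] -> [2, 16, 17]
  Merge [2] + [16] -> [2, 16]
  Merge [22] + [2, 16] -> [2, 16, 22]
  Merge [2, 16, 17] + [2, 16, 22] -> [2, 2, 16, 16, 17, 22]


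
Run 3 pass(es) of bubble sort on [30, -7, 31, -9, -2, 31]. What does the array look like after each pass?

After pass 1: [-7, 30, -9, -2, 31, 31] (3 swaps)
After pass 2: [-7, -9, -2, 30, 31, 31] (2 swaps)
After pass 3: [-9, -7, -2, 30, 31, 31] (1 swaps)
Total swaps: 6


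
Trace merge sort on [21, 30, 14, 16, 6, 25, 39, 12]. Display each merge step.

Divide and conquer:
  Merge [21] + [30] -> [21, 30]
  Merge [14] + [16] -> [14, 16]
  Merge [21, 30] + [14, 16] -> [14, 16, 21, 30]
  Merge [6] + [25] -> [6, 25]
  Merge [39] + [12] -> [12, 39]
  Merge [6, 25] + [12, 39] -> [6, 12, 25, 39]
  Merge [14, 16, 21, 30] + [6, 12, 25, 39] -> [6, 12, 14, 16, 21, 25, 30, 39]


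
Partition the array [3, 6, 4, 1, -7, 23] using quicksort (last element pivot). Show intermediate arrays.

Partition 1: pivot=23 at index 5 -> [3, 6, 4, 1, -7, 23]
Partition 2: pivot=-7 at index 0 -> [-7, 6, 4, 1, 3, 23]
Partition 3: pivot=3 at index 2 -> [-7, 1, 3, 6, 4, 23]
Partition 4: pivot=4 at index 3 -> [-7, 1, 3, 4, 6, 23]


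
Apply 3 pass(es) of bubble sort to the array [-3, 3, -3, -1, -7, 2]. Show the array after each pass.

After pass 1: [-3, -3, -1, -7, 2, 3] (4 swaps)
After pass 2: [-3, -3, -7, -1, 2, 3] (1 swaps)
After pass 3: [-3, -7, -3, -1, 2, 3] (1 swaps)
Total swaps: 6


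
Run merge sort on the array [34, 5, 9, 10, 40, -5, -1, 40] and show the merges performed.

Divide and conquer:
  Merge [34] + [5] -> [5, 34]
  Merge [9] + [10] -> [9, 10]
  Merge [5, 34] + [9, 10] -> [5, 9, 10, 34]
  Merge [40] + [-5] -> [-5, 40]
  Merge [-1] + [40] -> [-1, 40]
  Merge [-5, 40] + [-1, 40] -> [-5, -1, 40, 40]
  Merge [5, 9, 10, 34] + [-5, -1, 40, 40] -> [-5, -1, 5, 9, 10, 34, 40, 40]


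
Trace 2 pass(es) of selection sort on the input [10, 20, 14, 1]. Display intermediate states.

Pass 1: Select minimum 1 at index 3, swap -> [1, 20, 14, 10]
Pass 2: Select minimum 10 at index 3, swap -> [1, 10, 14, 20]


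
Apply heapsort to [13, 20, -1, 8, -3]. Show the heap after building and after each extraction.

Build heap: [20, 13, -1, 8, -3]
Extract 20: [13, 8, -1, -3, 20]
Extract 13: [8, -3, -1, 13, 20]
Extract 8: [-1, -3, 8, 13, 20]
Extract -1: [-3, -1, 8, 13, 20]


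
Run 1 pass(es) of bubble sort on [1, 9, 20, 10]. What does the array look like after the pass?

After pass 1: [1, 9, 10, 20] (1 swaps)
Total swaps: 1


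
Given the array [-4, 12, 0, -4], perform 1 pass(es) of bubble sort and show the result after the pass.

After pass 1: [-4, 0, -4, 12] (2 swaps)
Total swaps: 2


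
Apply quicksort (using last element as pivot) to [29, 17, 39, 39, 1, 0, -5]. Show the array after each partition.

Partition 1: pivot=-5 at index 0 -> [-5, 17, 39, 39, 1, 0, 29]
Partition 2: pivot=29 at index 4 -> [-5, 17, 1, 0, 29, 39, 39]
Partition 3: pivot=0 at index 1 -> [-5, 0, 1, 17, 29, 39, 39]
Partition 4: pivot=17 at index 3 -> [-5, 0, 1, 17, 29, 39, 39]
Partition 5: pivot=39 at index 6 -> [-5, 0, 1, 17, 29, 39, 39]


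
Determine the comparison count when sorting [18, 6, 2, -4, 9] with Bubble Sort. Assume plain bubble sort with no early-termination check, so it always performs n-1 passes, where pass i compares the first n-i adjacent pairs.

Pass 1: compare adjacent pairs (0,1)..(3,4) = 4 comparison(s), 4 swap(s) -> [6, 2, -4, 9, 18]
Pass 2: compare adjacent pairs (0,1)..(2,3) = 3 comparison(s), 2 swap(s) -> [2, -4, 6, 9, 18]
Pass 3: compare adjacent pairs (0,1)..(1,2) = 2 comparison(s), 1 swap(s) -> [-4, 2, 6, 9, 18]
Pass 4: compare adjacent pairs (0,1)..(0,1) = 1 comparison(s), 0 swap(s) -> [-4, 2, 6, 9, 18]
Total comparisons: 4 + 3 + 2 + 1 = 10


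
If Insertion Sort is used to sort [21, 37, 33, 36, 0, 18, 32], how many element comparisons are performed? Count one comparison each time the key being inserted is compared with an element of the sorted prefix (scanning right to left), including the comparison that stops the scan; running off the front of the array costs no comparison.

Insert 37: 21 <= 37 (stop) = 1 comparison(s) -> [21, 37, 33, 36, 0, 18, 32]
Insert 33: 37 > 33 (shift), 21 <= 33 (stop) = 2 comparison(s) -> [21, 33, 37, 36, 0, 18, 32]
Insert 36: 37 > 36 (shift), 33 <= 36 (stop) = 2 comparison(s) -> [21, 33, 36, 37, 0, 18, 32]
Insert 0: 37 > 0 (shift), 36 > 0 (shift), 33 > 0 (shift), 21 > 0 (shift), reached front = 4 comparison(s) -> [0, 21, 33, 36, 37, 18, 32]
Insert 18: 37 > 18 (shift), 36 > 18 (shift), 33 > 18 (shift), 21 > 18 (shift), 0 <= 18 (stop) = 5 comparison(s) -> [0, 18, 21, 33, 36, 37, 32]
Insert 32: 37 > 32 (shift), 36 > 32 (shift), 33 > 32 (shift), 21 <= 32 (stop) = 4 comparison(s) -> [0, 18, 21, 32, 33, 36, 37]
Total comparisons: 1 + 2 + 2 + 4 + 5 + 4 = 18


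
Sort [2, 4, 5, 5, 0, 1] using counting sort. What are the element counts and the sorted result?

Count array: [1, 1, 1, 0, 1, 2]
(count[i] = number of elements equal to i)
Cumulative count: [1, 2, 3, 3, 4, 6]
Sorted: [0, 1, 2, 4, 5, 5]


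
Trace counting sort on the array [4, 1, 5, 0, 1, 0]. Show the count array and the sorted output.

Count array: [2, 2, 0, 0, 1, 1]
(count[i] = number of elements equal to i)
Cumulative count: [2, 4, 4, 4, 5, 6]
Sorted: [0, 0, 1, 1, 4, 5]


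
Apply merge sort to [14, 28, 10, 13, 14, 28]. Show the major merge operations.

Divide and conquer:
  Merge [28] + [10] -> [10, 28]
  Merge [14] + [10, 28] -> [10, 14, 28]
  Merge [14] + [28] -> [14, 28]
  Merge [13] + [14, 28] -> [13, 14, 28]
  Merge [10, 14, 28] + [13, 14, 28] -> [10, 13, 14, 14, 28, 28]


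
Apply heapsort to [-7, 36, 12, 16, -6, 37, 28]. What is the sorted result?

Build heap: [37, 36, 28, 16, -6, 12, -7]
Extract 37: [36, 16, 28, -7, -6, 12, 37]
Extract 36: [28, 16, 12, -7, -6, 36, 37]
Extract 28: [16, -6, 12, -7, 28, 36, 37]
Extract 16: [12, -6, -7, 16, 28, 36, 37]
Extract 12: [-6, -7, 12, 16, 28, 36, 37]
Extract -6: [-7, -6, 12, 16, 28, 36, 37]


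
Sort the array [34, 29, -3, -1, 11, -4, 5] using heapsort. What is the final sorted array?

Build heap: [34, 29, 5, -1, 11, -4, -3]
Extract 34: [29, 11, 5, -1, -3, -4, 34]
Extract 29: [11, -1, 5, -4, -3, 29, 34]
Extract 11: [5, -1, -3, -4, 11, 29, 34]
Extract 5: [-1, -4, -3, 5, 11, 29, 34]
Extract -1: [-3, -4, -1, 5, 11, 29, 34]
Extract -3: [-4, -3, -1, 5, 11, 29, 34]


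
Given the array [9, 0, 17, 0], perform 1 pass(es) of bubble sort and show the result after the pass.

After pass 1: [0, 9, 0, 17] (2 swaps)
Total swaps: 2


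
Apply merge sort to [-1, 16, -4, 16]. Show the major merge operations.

Divide and conquer:
  Merge [-1] + [16] -> [-1, 16]
  Merge [-4] + [16] -> [-4, 16]
  Merge [-1, 16] + [-4, 16] -> [-4, -1, 16, 16]


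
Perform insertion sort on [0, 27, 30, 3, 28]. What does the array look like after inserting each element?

First element 0 is already 'sorted'
Insert 27: shifted 0 elements -> [0, 27, 30, 3, 28]
Insert 30: shifted 0 elements -> [0, 27, 30, 3, 28]
Insert 3: shifted 2 elements -> [0, 3, 27, 30, 28]
Insert 28: shifted 1 elements -> [0, 3, 27, 28, 30]


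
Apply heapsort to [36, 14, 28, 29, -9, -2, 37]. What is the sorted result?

Build heap: [37, 29, 36, 14, -9, -2, 28]
Extract 37: [36, 29, 28, 14, -9, -2, 37]
Extract 36: [29, 14, 28, -2, -9, 36, 37]
Extract 29: [28, 14, -9, -2, 29, 36, 37]
Extract 28: [14, -2, -9, 28, 29, 36, 37]
Extract 14: [-2, -9, 14, 28, 29, 36, 37]
Extract -2: [-9, -2, 14, 28, 29, 36, 37]


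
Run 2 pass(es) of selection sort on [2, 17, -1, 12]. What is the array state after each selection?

Pass 1: Select minimum -1 at index 2, swap -> [-1, 17, 2, 12]
Pass 2: Select minimum 2 at index 2, swap -> [-1, 2, 17, 12]


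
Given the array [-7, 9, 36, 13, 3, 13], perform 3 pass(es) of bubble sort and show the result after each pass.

After pass 1: [-7, 9, 13, 3, 13, 36] (3 swaps)
After pass 2: [-7, 9, 3, 13, 13, 36] (1 swaps)
After pass 3: [-7, 3, 9, 13, 13, 36] (1 swaps)
Total swaps: 5


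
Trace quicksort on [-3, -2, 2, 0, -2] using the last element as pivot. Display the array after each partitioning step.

Partition 1: pivot=-2 at index 2 -> [-3, -2, -2, 0, 2]
Partition 2: pivot=-2 at index 1 -> [-3, -2, -2, 0, 2]
Partition 3: pivot=2 at index 4 -> [-3, -2, -2, 0, 2]
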